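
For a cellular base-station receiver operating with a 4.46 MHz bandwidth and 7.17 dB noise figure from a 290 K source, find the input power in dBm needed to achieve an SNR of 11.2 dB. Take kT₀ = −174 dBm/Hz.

−89.1 dBm

Sensitivity = −174 + 10 log₁₀(B) + NF + SNR_min
= −174 + 66.49 + 7.17 + 11.2
= −89.14 dBm → −89.1 dBm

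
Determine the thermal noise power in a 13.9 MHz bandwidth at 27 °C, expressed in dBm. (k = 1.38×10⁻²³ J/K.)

−102.4 dBm

T = 27 °C + 273.15 = 300.15 K
P_n = kTB = 1.38×10⁻²³ × 300.15 × 1.39×10⁷ = 5.76×10⁻¹⁴ W
In dBm: 10 log₁₀(5.76×10⁻¹⁴ / 10⁻³) = −102.4 dBm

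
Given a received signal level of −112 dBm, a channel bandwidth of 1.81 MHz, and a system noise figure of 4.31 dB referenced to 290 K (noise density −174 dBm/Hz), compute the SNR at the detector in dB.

−4.9 dB

Noise floor: N = −174 + 10 log₁₀(B) + NF
10 log₁₀(1.81×10⁶) = 62.58 dB
N = −174 + 62.58 + 4.31 = −107.11 dBm
SNR = P_sig − N = −112 − (−107.11) = −4.89 dB → −4.9 dB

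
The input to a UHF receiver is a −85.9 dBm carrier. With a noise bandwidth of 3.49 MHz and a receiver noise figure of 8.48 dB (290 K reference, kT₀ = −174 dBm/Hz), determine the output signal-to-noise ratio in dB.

14.2 dB

Noise floor: N = −174 + 10 log₁₀(B) + NF
10 log₁₀(3.49×10⁶) = 65.43 dB
N = −174 + 65.43 + 8.48 = −100.09 dBm
SNR = P_sig − N = −85.9 − (−100.09) = 14.19 dB → 14.2 dB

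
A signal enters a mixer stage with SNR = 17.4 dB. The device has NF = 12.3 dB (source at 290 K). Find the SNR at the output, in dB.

5.1 dB

By definition F = SNR_in/SNR_out, so in dB: SNR_out = SNR_in − NF
SNR_out = 17.4 − 12.3 = 5.1 dB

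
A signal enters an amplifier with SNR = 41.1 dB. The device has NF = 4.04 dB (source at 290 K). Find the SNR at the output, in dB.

By definition F = SNR_in/SNR_out, so in dB: SNR_out = SNR_in − NF
SNR_out = 41.1 − 4.04 = 37.06 dB

37.06 dB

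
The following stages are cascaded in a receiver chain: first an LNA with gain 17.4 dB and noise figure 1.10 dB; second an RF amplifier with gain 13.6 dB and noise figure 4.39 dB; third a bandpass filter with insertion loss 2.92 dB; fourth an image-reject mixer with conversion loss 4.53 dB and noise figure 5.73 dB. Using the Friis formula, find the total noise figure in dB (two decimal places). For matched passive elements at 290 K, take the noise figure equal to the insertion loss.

Convert to linear (a loss of L dB is a gain of −L dB): F_i = 10^(NF_i/10), G_i = 10^(G_i,dB/10)
  Stage 1: F_1 = 10^(1.10/10) = 1.288, G_1 = 10^(17.4/10) = 54.95
  Stage 2: F_2 = 10^(4.39/10) = 2.748, G_2 = 10^(13.6/10) = 22.91
  Stage 3: F_3 = 10^(2.92/10) = 1.959, G_3 = 10^(−2.92/10) = 0.5105
  Stage 4: F_4 = 10^(5.73/10) = 3.741, G_4 = 10^(−4.53/10) = 0.3524
Friis cascade:
  F = 1.288 + (2.748 − 1)/54.95 + (1.959 − 1)/1259 + (3.741 − 1)/642.7 = 1.325
NF = 10 log₁₀(1.325) = 1.22 dB

1.22 dB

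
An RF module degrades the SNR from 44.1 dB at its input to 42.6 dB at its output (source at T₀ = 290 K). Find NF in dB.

1.5 dB

NF (dB) = SNR_in(dB) − SNR_out(dB) when the source is at T₀
NF = 44.1 − 42.6 = 1.5 dB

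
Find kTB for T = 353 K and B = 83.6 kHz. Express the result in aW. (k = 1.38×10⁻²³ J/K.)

407 aW

P_n = kTB = 1.38×10⁻²³ × 353 × 8.36×10⁴ = 4.07×10⁻¹⁶ W = 407 aW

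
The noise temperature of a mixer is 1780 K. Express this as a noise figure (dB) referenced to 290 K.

F = 1 + T_e/T₀ = 1 + 1780/290 = 7.13793
NF = 10 log₁₀(7.13793) = 8.54 dB

8.54 dB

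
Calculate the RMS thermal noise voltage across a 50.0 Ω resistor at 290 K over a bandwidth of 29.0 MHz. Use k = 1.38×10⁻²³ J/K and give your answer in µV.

V_n = √(4kTRB)
4kTRB = 4 × 1.38×10⁻²³ × 290 × 5.00×10¹ × 2.90×10⁷ = 2.32×10⁻¹¹ V²
V_n = √(2.32×10⁻¹¹) = 4.82×10⁻⁶ V = 4.82 µV

4.82 µV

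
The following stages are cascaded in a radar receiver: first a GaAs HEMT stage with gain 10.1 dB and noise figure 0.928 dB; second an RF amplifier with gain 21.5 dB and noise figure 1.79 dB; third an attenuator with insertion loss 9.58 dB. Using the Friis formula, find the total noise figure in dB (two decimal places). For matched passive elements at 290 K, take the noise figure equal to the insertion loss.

1.12 dB

Convert to linear (a loss of L dB is a gain of −L dB): F_i = 10^(NF_i/10), G_i = 10^(G_i,dB/10)
  Stage 1: F_1 = 10^(0.928/10) = 1.238, G_1 = 10^(10.1/10) = 10.23
  Stage 2: F_2 = 10^(1.79/10) = 1.510, G_2 = 10^(21.5/10) = 141.3
  Stage 3: F_3 = 10^(9.58/10) = 9.078, G_3 = 10^(−9.58/10) = 0.1102
Friis cascade:
  F = 1.238 + (1.510 − 1)/10.23 + (9.078 − 1)/1445 = 1.294
NF = 10 log₁₀(1.294) = 1.12 dB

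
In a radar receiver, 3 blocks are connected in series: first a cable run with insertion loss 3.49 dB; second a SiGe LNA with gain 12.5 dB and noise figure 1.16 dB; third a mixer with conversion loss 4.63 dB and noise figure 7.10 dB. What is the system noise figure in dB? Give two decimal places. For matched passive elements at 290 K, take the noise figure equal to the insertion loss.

5.36 dB

Convert to linear (a loss of L dB is a gain of −L dB): F_i = 10^(NF_i/10), G_i = 10^(G_i,dB/10)
  Stage 1: F_1 = 10^(3.49/10) = 2.234, G_1 = 10^(−3.49/10) = 0.4477
  Stage 2: F_2 = 10^(1.16/10) = 1.306, G_2 = 10^(12.5/10) = 17.78
  Stage 3: F_3 = 10^(7.10/10) = 5.129, G_3 = 10^(−4.63/10) = 0.3443
Friis cascade:
  F = 2.234 + (1.306 − 1)/0.4477 + (5.129 − 1)/7.962 = 3.436
NF = 10 log₁₀(3.436) = 5.36 dB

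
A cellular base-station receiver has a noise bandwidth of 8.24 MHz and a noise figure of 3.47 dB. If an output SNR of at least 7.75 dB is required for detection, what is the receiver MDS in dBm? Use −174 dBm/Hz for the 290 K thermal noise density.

Sensitivity = −174 + 10 log₁₀(B) + NF + SNR_min
= −174 + 69.16 + 3.47 + 7.75
= −93.62 dBm → −93.6 dBm

−93.6 dBm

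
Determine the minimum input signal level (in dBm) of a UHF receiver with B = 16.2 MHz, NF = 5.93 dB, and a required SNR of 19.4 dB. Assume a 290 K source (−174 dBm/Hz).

−76.6 dBm

Sensitivity = −174 + 10 log₁₀(B) + NF + SNR_min
= −174 + 72.1 + 5.93 + 19.4
= −76.57 dBm → −76.6 dBm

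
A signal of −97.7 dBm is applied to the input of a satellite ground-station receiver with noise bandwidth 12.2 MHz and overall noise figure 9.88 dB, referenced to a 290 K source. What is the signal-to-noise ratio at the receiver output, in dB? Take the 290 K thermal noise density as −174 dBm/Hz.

Noise floor: N = −174 + 10 log₁₀(B) + NF
10 log₁₀(1.22×10⁷) = 70.86 dB
N = −174 + 70.86 + 9.88 = −93.26 dBm
SNR = P_sig − N = −97.7 − (−93.26) = −4.44 dB → −4.4 dB

−4.4 dB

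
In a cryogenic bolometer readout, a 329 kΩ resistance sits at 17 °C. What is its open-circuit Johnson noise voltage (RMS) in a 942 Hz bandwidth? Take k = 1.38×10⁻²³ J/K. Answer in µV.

2.23 µV

T = 17 °C + 273.15 = 290.15 K
V_n = √(4kTRB)
4kTRB = 4 × 1.38×10⁻²³ × 290.15 × 3.29×10⁵ × 9.42×10² = 4.96×10⁻¹² V²
V_n = √(4.96×10⁻¹²) = 2.23×10⁻⁶ V = 2.23 µV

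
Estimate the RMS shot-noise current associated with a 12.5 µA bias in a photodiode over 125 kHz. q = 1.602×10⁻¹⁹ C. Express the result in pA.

I_n = √(2qI·B)
2qI·B = 2 × 1.602×10⁻¹⁹ × 1.25×10⁻⁵ × 1.25×10⁵ = 5.01×10⁻¹⁹ A²
I_n = √(5.01×10⁻¹⁹) = 7.08×10⁻¹⁰ A = 708 pA

708 pA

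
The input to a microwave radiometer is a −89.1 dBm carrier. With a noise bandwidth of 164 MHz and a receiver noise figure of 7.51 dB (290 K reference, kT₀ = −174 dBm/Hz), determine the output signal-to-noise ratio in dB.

Noise floor: N = −174 + 10 log₁₀(B) + NF
10 log₁₀(1.64×10⁸) = 82.15 dB
N = −174 + 82.15 + 7.51 = −84.34 dBm
SNR = P_sig − N = −89.1 − (−84.34) = −4.76 dB → −4.8 dB

−4.8 dB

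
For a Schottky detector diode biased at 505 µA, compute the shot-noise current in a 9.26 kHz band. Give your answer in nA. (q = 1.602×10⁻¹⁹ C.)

1.22 nA

I_n = √(2qI·B)
2qI·B = 2 × 1.602×10⁻¹⁹ × 5.05×10⁻⁴ × 9.26×10³ = 1.50×10⁻¹⁸ A²
I_n = √(1.50×10⁻¹⁸) = 1.22×10⁻⁹ A = 1.22 nA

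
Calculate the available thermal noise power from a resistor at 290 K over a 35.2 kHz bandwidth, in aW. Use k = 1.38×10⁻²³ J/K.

P_n = kTB = 1.38×10⁻²³ × 290 × 3.52×10⁴ = 1.41×10⁻¹⁶ W = 141 aW

141 aW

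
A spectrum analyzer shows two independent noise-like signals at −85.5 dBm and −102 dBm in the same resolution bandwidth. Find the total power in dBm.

−85.4 dBm

Convert to linear, add, convert back:
P₁ = 2.82×10⁻¹² W, P₂ = 6.31×10⁻¹⁴ W
P_tot = 2.88×10⁻¹² W → 10 log₁₀(P_tot / 10⁻³) = −85.4 dBm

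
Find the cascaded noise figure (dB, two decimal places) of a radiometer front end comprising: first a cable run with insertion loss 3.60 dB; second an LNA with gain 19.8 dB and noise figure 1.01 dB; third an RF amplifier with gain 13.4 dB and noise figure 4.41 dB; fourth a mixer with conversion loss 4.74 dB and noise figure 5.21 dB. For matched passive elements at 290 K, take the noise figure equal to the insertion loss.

Convert to linear (a loss of L dB is a gain of −L dB): F_i = 10^(NF_i/10), G_i = 10^(G_i,dB/10)
  Stage 1: F_1 = 10^(3.60/10) = 2.291, G_1 = 10^(−3.60/10) = 0.4365
  Stage 2: F_2 = 10^(1.01/10) = 1.262, G_2 = 10^(19.8/10) = 95.50
  Stage 3: F_3 = 10^(4.41/10) = 2.761, G_3 = 10^(13.4/10) = 21.88
  Stage 4: F_4 = 10^(5.21/10) = 3.319, G_4 = 10^(−4.74/10) = 0.3357
Friis cascade:
  F = 2.291 + (1.262 − 1)/0.4365 + (2.761 − 1)/41.69 + (3.319 − 1)/912.0 = 2.935
NF = 10 log₁₀(2.935) = 4.68 dB

4.68 dB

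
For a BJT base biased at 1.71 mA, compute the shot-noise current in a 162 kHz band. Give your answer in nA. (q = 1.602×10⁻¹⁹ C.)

I_n = √(2qI·B)
2qI·B = 2 × 1.602×10⁻¹⁹ × 1.71×10⁻³ × 1.62×10⁵ = 8.88×10⁻¹⁷ A²
I_n = √(8.88×10⁻¹⁷) = 9.42×10⁻⁹ A = 9.42 nA

9.42 nA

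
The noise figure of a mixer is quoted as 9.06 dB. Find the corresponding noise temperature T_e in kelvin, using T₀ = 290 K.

2046 K

F = 10^(9.06/10) = 8.05378
T_e = (F − 1)·T₀ = (8.05378 − 1) × 290 = 2046 K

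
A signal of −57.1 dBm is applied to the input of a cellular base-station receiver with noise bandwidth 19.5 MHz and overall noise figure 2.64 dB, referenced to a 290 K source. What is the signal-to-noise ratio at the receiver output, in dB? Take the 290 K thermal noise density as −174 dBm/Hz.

Noise floor: N = −174 + 10 log₁₀(B) + NF
10 log₁₀(1.95×10⁷) = 72.9 dB
N = −174 + 72.9 + 2.64 = −98.46 dBm
SNR = P_sig − N = −57.1 − (−98.46) = 41.36 dB → 41.4 dB

41.4 dB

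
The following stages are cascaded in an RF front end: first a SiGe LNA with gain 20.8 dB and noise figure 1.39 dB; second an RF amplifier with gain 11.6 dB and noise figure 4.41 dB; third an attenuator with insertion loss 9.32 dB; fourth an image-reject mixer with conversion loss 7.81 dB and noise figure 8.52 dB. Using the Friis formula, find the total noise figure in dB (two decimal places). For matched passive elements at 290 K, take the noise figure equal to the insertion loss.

Convert to linear (a loss of L dB is a gain of −L dB): F_i = 10^(NF_i/10), G_i = 10^(G_i,dB/10)
  Stage 1: F_1 = 10^(1.39/10) = 1.377, G_1 = 10^(20.8/10) = 120.2
  Stage 2: F_2 = 10^(4.41/10) = 2.761, G_2 = 10^(11.6/10) = 14.45
  Stage 3: F_3 = 10^(9.32/10) = 8.551, G_3 = 10^(−9.32/10) = 0.1169
  Stage 4: F_4 = 10^(8.52/10) = 7.112, G_4 = 10^(−7.81/10) = 0.1656
Friis cascade:
  F = 1.377 + (2.761 − 1)/120.2 + (8.551 − 1)/1738 + (7.112 − 1)/203.2 = 1.426
NF = 10 log₁₀(1.426) = 1.54 dB

1.54 dB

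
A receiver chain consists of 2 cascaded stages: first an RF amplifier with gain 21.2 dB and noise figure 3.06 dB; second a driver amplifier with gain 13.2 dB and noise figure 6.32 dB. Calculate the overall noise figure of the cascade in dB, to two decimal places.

3.11 dB

Convert to linear (a loss of L dB is a gain of −L dB): F_i = 10^(NF_i/10), G_i = 10^(G_i,dB/10)
  Stage 1: F_1 = 10^(3.06/10) = 2.023, G_1 = 10^(21.2/10) = 131.8
  Stage 2: F_2 = 10^(6.32/10) = 4.285, G_2 = 10^(13.2/10) = 20.89
Friis cascade:
  F = 2.023 + (4.285 − 1)/131.8 = 2.048
NF = 10 log₁₀(2.048) = 3.11 dB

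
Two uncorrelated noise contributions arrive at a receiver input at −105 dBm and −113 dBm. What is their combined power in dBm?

Convert to linear, add, convert back:
P₁ = 3.16×10⁻¹⁴ W, P₂ = 5.01×10⁻¹⁵ W
P_tot = 3.66×10⁻¹⁴ W → 10 log₁₀(P_tot / 10⁻³) = −104.4 dBm

−104.4 dBm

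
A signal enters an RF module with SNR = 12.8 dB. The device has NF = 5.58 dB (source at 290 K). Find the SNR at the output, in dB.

7.22 dB

By definition F = SNR_in/SNR_out, so in dB: SNR_out = SNR_in − NF
SNR_out = 12.8 − 5.58 = 7.22 dB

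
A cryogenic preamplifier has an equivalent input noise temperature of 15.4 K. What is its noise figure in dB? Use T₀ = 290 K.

0.225 dB

F = 1 + T_e/T₀ = 1 + 15.4/290 = 1.0531
NF = 10 log₁₀(1.0531) = 0.225 dB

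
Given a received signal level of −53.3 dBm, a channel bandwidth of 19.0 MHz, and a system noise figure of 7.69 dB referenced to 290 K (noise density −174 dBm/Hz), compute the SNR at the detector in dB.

Noise floor: N = −174 + 10 log₁₀(B) + NF
10 log₁₀(1.90×10⁷) = 72.79 dB
N = −174 + 72.79 + 7.69 = −93.52 dBm
SNR = P_sig − N = −53.3 − (−93.52) = 40.22 dB → 40.2 dB

40.2 dB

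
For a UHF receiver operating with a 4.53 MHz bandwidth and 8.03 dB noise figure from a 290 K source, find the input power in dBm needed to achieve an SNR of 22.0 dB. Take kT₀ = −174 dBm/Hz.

−77.4 dBm

Sensitivity = −174 + 10 log₁₀(B) + NF + SNR_min
= −174 + 66.56 + 8.03 + 22.0
= −77.41 dBm → −77.4 dBm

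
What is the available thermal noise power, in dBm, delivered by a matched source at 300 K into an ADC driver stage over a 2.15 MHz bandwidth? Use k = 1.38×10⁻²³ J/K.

−110.5 dBm

P_n = kTB = 1.38×10⁻²³ × 300 × 2.15×10⁶ = 8.90×10⁻¹⁵ W
In dBm: 10 log₁₀(8.90×10⁻¹⁵ / 10⁻³) = −110.5 dBm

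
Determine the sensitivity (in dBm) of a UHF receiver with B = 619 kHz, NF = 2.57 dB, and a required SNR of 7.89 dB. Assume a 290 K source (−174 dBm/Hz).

Sensitivity = −174 + 10 log₁₀(B) + NF + SNR_min
= −174 + 57.92 + 2.57 + 7.89
= −105.62 dBm → −105.6 dBm

−105.6 dBm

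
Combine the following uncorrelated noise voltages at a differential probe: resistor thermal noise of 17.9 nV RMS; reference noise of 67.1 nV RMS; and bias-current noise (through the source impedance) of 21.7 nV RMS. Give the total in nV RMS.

Uncorrelated sources add in power (mean-square): V_tot = √(ΣV_i²)
V_tot = √[(1.79×10⁻⁸)² + (6.71×10⁻⁸)² + (2.17×10⁻⁸)²] = 7.28×10⁻⁸ V = 72.8 nV

72.8 nV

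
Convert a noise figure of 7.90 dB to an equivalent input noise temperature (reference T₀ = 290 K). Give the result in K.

1498 K

F = 10^(7.90/10) = 6.16595
T_e = (F − 1)·T₀ = (6.16595 − 1) × 290 = 1498 K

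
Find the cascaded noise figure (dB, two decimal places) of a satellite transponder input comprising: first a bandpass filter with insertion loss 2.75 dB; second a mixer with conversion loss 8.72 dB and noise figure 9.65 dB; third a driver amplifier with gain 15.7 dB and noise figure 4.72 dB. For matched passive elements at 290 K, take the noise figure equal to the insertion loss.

16.53 dB

Convert to linear (a loss of L dB is a gain of −L dB): F_i = 10^(NF_i/10), G_i = 10^(G_i,dB/10)
  Stage 1: F_1 = 10^(2.75/10) = 1.884, G_1 = 10^(−2.75/10) = 0.5309
  Stage 2: F_2 = 10^(9.65/10) = 9.226, G_2 = 10^(−8.72/10) = 0.1343
  Stage 3: F_3 = 10^(4.72/10) = 2.965, G_3 = 10^(15.7/10) = 37.15
Friis cascade:
  F = 1.884 + (9.226 − 1)/0.5309 + (2.965 − 1)/0.07129 = 44.94
NF = 10 log₁₀(44.94) = 16.53 dB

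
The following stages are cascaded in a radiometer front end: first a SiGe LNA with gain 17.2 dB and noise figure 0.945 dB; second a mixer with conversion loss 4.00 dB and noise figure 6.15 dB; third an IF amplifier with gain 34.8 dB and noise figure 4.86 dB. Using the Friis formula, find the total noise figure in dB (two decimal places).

1.47 dB

Convert to linear (a loss of L dB is a gain of −L dB): F_i = 10^(NF_i/10), G_i = 10^(G_i,dB/10)
  Stage 1: F_1 = 10^(0.945/10) = 1.243, G_1 = 10^(17.2/10) = 52.48
  Stage 2: F_2 = 10^(6.15/10) = 4.121, G_2 = 10^(−4.00/10) = 0.3981
  Stage 3: F_3 = 10^(4.86/10) = 3.062, G_3 = 10^(34.8/10) = 3020
Friis cascade:
  F = 1.243 + (4.121 − 1)/52.48 + (3.062 − 1)/20.89 = 1.401
NF = 10 log₁₀(1.401) = 1.47 dB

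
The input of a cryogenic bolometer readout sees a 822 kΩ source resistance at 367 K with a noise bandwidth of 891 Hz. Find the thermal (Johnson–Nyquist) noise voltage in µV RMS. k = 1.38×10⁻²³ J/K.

V_n = √(4kTRB)
4kTRB = 4 × 1.38×10⁻²³ × 367 × 8.22×10⁵ × 8.91×10² = 1.48×10⁻¹¹ V²
V_n = √(1.48×10⁻¹¹) = 3.85×10⁻⁶ V = 3.85 µV

3.85 µV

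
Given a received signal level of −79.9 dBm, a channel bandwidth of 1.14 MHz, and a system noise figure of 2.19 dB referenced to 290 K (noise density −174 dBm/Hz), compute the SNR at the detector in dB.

31.3 dB

Noise floor: N = −174 + 10 log₁₀(B) + NF
10 log₁₀(1.14×10⁶) = 60.57 dB
N = −174 + 60.57 + 2.19 = −111.24 dBm
SNR = P_sig − N = −79.9 − (−111.24) = 31.34 dB → 31.3 dB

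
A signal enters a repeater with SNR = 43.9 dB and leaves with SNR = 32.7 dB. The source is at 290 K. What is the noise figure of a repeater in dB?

11.2 dB

NF (dB) = SNR_in(dB) − SNR_out(dB) when the source is at T₀
NF = 43.9 − 32.7 = 11.2 dB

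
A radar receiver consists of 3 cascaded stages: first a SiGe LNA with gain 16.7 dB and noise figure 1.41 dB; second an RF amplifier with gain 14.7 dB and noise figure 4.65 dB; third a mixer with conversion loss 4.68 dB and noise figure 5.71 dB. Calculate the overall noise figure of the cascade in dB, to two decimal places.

1.54 dB

Convert to linear (a loss of L dB is a gain of −L dB): F_i = 10^(NF_i/10), G_i = 10^(G_i,dB/10)
  Stage 1: F_1 = 10^(1.41/10) = 1.384, G_1 = 10^(16.7/10) = 46.77
  Stage 2: F_2 = 10^(4.65/10) = 2.917, G_2 = 10^(14.7/10) = 29.51
  Stage 3: F_3 = 10^(5.71/10) = 3.724, G_3 = 10^(−4.68/10) = 0.3404
Friis cascade:
  F = 1.384 + (2.917 − 1)/46.77 + (3.724 − 1)/1380 = 1.427
NF = 10 log₁₀(1.427) = 1.54 dB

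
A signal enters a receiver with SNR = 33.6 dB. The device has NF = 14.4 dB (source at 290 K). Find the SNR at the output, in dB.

By definition F = SNR_in/SNR_out, so in dB: SNR_out = SNR_in − NF
SNR_out = 33.6 − 14.4 = 19.2 dB

19.2 dB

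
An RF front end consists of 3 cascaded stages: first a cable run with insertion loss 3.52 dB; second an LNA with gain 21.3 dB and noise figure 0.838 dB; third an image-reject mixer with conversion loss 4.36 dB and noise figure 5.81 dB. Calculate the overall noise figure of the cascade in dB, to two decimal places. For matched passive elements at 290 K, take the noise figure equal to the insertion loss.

4.43 dB

Convert to linear (a loss of L dB is a gain of −L dB): F_i = 10^(NF_i/10), G_i = 10^(G_i,dB/10)
  Stage 1: F_1 = 10^(3.52/10) = 2.249, G_1 = 10^(−3.52/10) = 0.4446
  Stage 2: F_2 = 10^(0.838/10) = 1.213, G_2 = 10^(21.3/10) = 134.9
  Stage 3: F_3 = 10^(5.81/10) = 3.811, G_3 = 10^(−4.36/10) = 0.3664
Friis cascade:
  F = 2.249 + (1.213 − 1)/0.4446 + (3.811 − 1)/59.98 = 2.775
NF = 10 log₁₀(2.775) = 4.43 dB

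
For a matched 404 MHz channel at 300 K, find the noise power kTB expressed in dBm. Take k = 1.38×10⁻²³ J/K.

−87.8 dBm

P_n = kTB = 1.38×10⁻²³ × 300 × 4.04×10⁸ = 1.67×10⁻¹² W
In dBm: 10 log₁₀(1.67×10⁻¹² / 10⁻³) = −87.8 dBm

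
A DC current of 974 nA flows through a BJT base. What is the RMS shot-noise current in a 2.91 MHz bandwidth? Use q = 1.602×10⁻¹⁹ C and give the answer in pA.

953 pA

I_n = √(2qI·B)
2qI·B = 2 × 1.602×10⁻¹⁹ × 9.74×10⁻⁷ × 2.91×10⁶ = 9.08×10⁻¹⁹ A²
I_n = √(9.08×10⁻¹⁹) = 9.53×10⁻¹⁰ A = 953 pA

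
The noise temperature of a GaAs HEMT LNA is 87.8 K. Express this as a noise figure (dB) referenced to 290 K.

F = 1 + T_e/T₀ = 1 + 87.8/290 = 1.30276
NF = 10 log₁₀(1.30276) = 1.15 dB

1.15 dB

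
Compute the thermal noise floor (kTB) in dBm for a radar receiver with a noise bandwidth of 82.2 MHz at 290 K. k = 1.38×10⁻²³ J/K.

P_n = kTB = 1.38×10⁻²³ × 290 × 8.22×10⁷ = 3.29×10⁻¹³ W
In dBm: 10 log₁₀(3.29×10⁻¹³ / 10⁻³) = −94.8 dBm

−94.8 dBm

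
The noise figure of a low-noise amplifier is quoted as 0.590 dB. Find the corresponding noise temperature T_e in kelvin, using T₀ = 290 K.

42.2 K

F = 10^(0.590/10) = 1.14551
T_e = (F − 1)·T₀ = (1.14551 − 1) × 290 = 42.2 K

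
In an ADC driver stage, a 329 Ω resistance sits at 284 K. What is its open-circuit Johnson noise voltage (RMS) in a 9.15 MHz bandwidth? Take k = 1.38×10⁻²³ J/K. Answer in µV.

6.87 µV

V_n = √(4kTRB)
4kTRB = 4 × 1.38×10⁻²³ × 284 × 3.29×10² × 9.15×10⁶ = 4.72×10⁻¹¹ V²
V_n = √(4.72×10⁻¹¹) = 6.87×10⁻⁶ V = 6.87 µV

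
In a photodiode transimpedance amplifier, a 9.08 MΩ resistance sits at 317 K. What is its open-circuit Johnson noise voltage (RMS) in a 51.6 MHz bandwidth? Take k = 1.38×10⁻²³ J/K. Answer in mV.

V_n = √(4kTRB)
4kTRB = 4 × 1.38×10⁻²³ × 317 × 9.08×10⁶ × 5.16×10⁷ = 8.20×10⁻⁶ V²
V_n = √(8.20×10⁻⁶) = 2.86×10⁻³ V = 2.86 mV

2.86 mV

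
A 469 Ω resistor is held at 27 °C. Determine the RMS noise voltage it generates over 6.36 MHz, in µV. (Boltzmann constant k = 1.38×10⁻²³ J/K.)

T = 27 °C + 273.15 = 300.15 K
V_n = √(4kTRB)
4kTRB = 4 × 1.38×10⁻²³ × 300.15 × 4.69×10² × 6.36×10⁶ = 4.94×10⁻¹¹ V²
V_n = √(4.94×10⁻¹¹) = 7.03×10⁻⁶ V = 7.03 µV

7.03 µV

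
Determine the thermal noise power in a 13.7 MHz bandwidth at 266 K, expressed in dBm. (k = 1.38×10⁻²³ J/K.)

P_n = kTB = 1.38×10⁻²³ × 266 × 1.37×10⁷ = 5.03×10⁻¹⁴ W
In dBm: 10 log₁₀(5.03×10⁻¹⁴ / 10⁻³) = −103.0 dBm

−103.0 dBm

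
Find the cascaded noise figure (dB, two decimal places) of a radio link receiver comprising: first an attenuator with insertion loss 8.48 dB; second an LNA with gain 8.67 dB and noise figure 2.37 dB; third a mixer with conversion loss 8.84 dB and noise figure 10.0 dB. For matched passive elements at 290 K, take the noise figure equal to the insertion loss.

Convert to linear (a loss of L dB is a gain of −L dB): F_i = 10^(NF_i/10), G_i = 10^(G_i,dB/10)
  Stage 1: F_1 = 10^(8.48/10) = 7.047, G_1 = 10^(−8.48/10) = 0.1419
  Stage 2: F_2 = 10^(2.37/10) = 1.726, G_2 = 10^(8.67/10) = 7.362
  Stage 3: F_3 = 10^(10.0/10) = 10.00, G_3 = 10^(−8.84/10) = 0.1306
Friis cascade:
  F = 7.047 + (1.726 − 1)/0.1419 + (10.00 − 1)/1.045 = 20.78
NF = 10 log₁₀(20.78) = 13.18 dB

13.18 dB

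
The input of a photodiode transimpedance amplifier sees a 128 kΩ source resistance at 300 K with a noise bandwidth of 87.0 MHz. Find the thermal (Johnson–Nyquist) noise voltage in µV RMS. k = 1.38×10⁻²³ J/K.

V_n = √(4kTRB)
4kTRB = 4 × 1.38×10⁻²³ × 300 × 1.28×10⁵ × 8.70×10⁷ = 1.84×10⁻⁷ V²
V_n = √(1.84×10⁻⁷) = 4.29×10⁻⁴ V = 429 µV

429 µV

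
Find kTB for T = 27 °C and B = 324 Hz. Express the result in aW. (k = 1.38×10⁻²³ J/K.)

1.34 aW

T = 27 °C + 273.15 = 300.15 K
P_n = kTB = 1.38×10⁻²³ × 300.15 × 3.24×10² = 1.34×10⁻¹⁸ W = 1.34 aW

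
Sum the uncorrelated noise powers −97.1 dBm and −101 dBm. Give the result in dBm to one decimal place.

−95.6 dBm

Convert to linear, add, convert back:
P₁ = 1.95×10⁻¹³ W, P₂ = 7.94×10⁻¹⁴ W
P_tot = 2.74×10⁻¹³ W → 10 log₁₀(P_tot / 10⁻³) = −95.6 dBm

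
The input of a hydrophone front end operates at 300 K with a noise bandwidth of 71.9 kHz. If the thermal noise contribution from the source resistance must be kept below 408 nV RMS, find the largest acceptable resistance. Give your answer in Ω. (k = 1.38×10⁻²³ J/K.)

140 Ω

Johnson–Nyquist: V_n = √(4kTRB) ⇒ R = V_n² / (4kTB)
4kTB = 4 × 1.38×10⁻²³ × 300 × 7.19×10⁴ = 1.19×10⁻¹⁵
R = (4.08×10⁻⁷)² / 1.19×10⁻¹⁵ = 1.40×10² Ω = 140 Ω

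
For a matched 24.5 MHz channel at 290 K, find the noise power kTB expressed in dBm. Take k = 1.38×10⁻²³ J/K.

−100.1 dBm

P_n = kTB = 1.38×10⁻²³ × 290 × 2.45×10⁷ = 9.80×10⁻¹⁴ W
In dBm: 10 log₁₀(9.80×10⁻¹⁴ / 10⁻³) = −100.1 dBm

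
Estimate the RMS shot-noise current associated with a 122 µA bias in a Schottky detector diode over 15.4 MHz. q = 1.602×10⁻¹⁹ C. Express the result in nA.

24.5 nA

I_n = √(2qI·B)
2qI·B = 2 × 1.602×10⁻¹⁹ × 1.22×10⁻⁴ × 1.54×10⁷ = 6.02×10⁻¹⁶ A²
I_n = √(6.02×10⁻¹⁶) = 2.45×10⁻⁸ A = 24.5 nA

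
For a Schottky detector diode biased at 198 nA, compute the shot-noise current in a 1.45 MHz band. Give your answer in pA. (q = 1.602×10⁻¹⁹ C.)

I_n = √(2qI·B)
2qI·B = 2 × 1.602×10⁻¹⁹ × 1.98×10⁻⁷ × 1.45×10⁶ = 9.20×10⁻²⁰ A²
I_n = √(9.20×10⁻²⁰) = 3.03×10⁻¹⁰ A = 303 pA

303 pA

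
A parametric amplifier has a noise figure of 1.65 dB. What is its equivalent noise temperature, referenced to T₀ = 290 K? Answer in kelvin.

134 K

F = 10^(1.65/10) = 1.46218
T_e = (F − 1)·T₀ = (1.46218 − 1) × 290 = 134 K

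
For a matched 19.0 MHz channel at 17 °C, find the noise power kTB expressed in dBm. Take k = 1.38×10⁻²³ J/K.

T = 17 °C + 273.15 = 290.15 K
P_n = kTB = 1.38×10⁻²³ × 290.15 × 1.90×10⁷ = 7.61×10⁻¹⁴ W
In dBm: 10 log₁₀(7.61×10⁻¹⁴ / 10⁻³) = −101.2 dBm

−101.2 dBm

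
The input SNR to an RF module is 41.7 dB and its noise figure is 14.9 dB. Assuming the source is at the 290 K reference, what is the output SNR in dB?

26.8 dB

By definition F = SNR_in/SNR_out, so in dB: SNR_out = SNR_in − NF
SNR_out = 41.7 − 14.9 = 26.8 dB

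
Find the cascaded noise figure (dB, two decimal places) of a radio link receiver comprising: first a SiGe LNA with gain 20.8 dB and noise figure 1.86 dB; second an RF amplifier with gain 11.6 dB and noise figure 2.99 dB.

Convert to linear (a loss of L dB is a gain of −L dB): F_i = 10^(NF_i/10), G_i = 10^(G_i,dB/10)
  Stage 1: F_1 = 10^(1.86/10) = 1.535, G_1 = 10^(20.8/10) = 120.2
  Stage 2: F_2 = 10^(2.99/10) = 1.991, G_2 = 10^(11.6/10) = 14.45
Friis cascade:
  F = 1.535 + (1.991 − 1)/120.2 = 1.543
NF = 10 log₁₀(1.543) = 1.88 dB

1.88 dB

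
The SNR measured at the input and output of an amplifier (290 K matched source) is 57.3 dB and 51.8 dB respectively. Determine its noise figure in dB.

5.5 dB

NF (dB) = SNR_in(dB) − SNR_out(dB) when the source is at T₀
NF = 57.3 − 51.8 = 5.5 dB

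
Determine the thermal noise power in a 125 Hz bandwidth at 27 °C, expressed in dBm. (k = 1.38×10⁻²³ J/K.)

T = 27 °C + 273.15 = 300.15 K
P_n = kTB = 1.38×10⁻²³ × 300.15 × 1.25×10² = 5.18×10⁻¹⁹ W
In dBm: 10 log₁₀(5.18×10⁻¹⁹ / 10⁻³) = −152.9 dBm

−152.9 dBm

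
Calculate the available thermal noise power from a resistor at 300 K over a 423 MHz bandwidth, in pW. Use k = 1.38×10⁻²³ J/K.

P_n = kTB = 1.38×10⁻²³ × 300 × 4.23×10⁸ = 1.75×10⁻¹² W = 1.75 pW

1.75 pW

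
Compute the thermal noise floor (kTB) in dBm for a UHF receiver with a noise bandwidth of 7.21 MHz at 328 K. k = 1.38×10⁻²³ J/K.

P_n = kTB = 1.38×10⁻²³ × 328 × 7.21×10⁶ = 3.26×10⁻¹⁴ W
In dBm: 10 log₁₀(3.26×10⁻¹⁴ / 10⁻³) = −104.9 dBm

−104.9 dBm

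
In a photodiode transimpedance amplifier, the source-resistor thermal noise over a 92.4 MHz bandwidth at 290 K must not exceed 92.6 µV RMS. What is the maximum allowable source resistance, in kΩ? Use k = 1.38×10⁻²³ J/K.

Johnson–Nyquist: V_n = √(4kTRB) ⇒ R = V_n² / (4kTB)
4kTB = 4 × 1.38×10⁻²³ × 290 × 9.24×10⁷ = 1.48×10⁻¹²
R = (9.26×10⁻⁵)² / 1.48×10⁻¹² = 5.80×10³ Ω = 5.80 kΩ

5.80 kΩ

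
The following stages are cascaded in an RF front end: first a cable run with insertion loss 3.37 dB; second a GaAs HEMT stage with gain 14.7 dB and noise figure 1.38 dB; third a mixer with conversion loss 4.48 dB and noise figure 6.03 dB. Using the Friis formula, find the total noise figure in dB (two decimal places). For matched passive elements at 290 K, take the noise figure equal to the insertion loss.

Convert to linear (a loss of L dB is a gain of −L dB): F_i = 10^(NF_i/10), G_i = 10^(G_i,dB/10)
  Stage 1: F_1 = 10^(3.37/10) = 2.173, G_1 = 10^(−3.37/10) = 0.4603
  Stage 2: F_2 = 10^(1.38/10) = 1.374, G_2 = 10^(14.7/10) = 29.51
  Stage 3: F_3 = 10^(6.03/10) = 4.009, G_3 = 10^(−4.48/10) = 0.3565
Friis cascade:
  F = 2.173 + (1.374 − 1)/0.4603 + (4.009 − 1)/13.58 = 3.207
NF = 10 log₁₀(3.207) = 5.06 dB

5.06 dB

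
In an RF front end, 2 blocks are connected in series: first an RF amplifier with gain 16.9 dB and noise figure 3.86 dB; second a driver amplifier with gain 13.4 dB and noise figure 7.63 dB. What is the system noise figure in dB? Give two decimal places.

4.03 dB

Convert to linear (a loss of L dB is a gain of −L dB): F_i = 10^(NF_i/10), G_i = 10^(G_i,dB/10)
  Stage 1: F_1 = 10^(3.86/10) = 2.432, G_1 = 10^(16.9/10) = 48.98
  Stage 2: F_2 = 10^(7.63/10) = 5.794, G_2 = 10^(13.4/10) = 21.88
Friis cascade:
  F = 2.432 + (5.794 − 1)/48.98 = 2.530
NF = 10 log₁₀(2.530) = 4.03 dB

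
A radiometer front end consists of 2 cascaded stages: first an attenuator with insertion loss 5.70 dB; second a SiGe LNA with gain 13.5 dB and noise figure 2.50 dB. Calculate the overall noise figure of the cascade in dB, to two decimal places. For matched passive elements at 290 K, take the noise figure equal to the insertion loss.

8.20 dB

Convert to linear (a loss of L dB is a gain of −L dB): F_i = 10^(NF_i/10), G_i = 10^(G_i,dB/10)
  Stage 1: F_1 = 10^(5.70/10) = 3.715, G_1 = 10^(−5.70/10) = 0.2692
  Stage 2: F_2 = 10^(2.50/10) = 1.778, G_2 = 10^(13.5/10) = 22.39
Friis cascade:
  F = 3.715 + (1.778 − 1)/0.2692 = 6.607
NF = 10 log₁₀(6.607) = 8.20 dB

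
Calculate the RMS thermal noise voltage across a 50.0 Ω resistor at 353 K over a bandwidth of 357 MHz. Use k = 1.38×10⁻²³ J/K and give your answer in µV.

V_n = √(4kTRB)
4kTRB = 4 × 1.38×10⁻²³ × 353 × 5.00×10¹ × 3.57×10⁸ = 3.48×10⁻¹⁰ V²
V_n = √(3.48×10⁻¹⁰) = 1.86×10⁻⁵ V = 18.6 µV

18.6 µV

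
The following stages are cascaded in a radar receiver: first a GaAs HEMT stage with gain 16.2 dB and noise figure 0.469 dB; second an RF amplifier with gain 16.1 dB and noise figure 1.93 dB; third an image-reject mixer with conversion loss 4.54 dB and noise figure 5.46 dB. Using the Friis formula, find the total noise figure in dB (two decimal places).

0.53 dB

Convert to linear (a loss of L dB is a gain of −L dB): F_i = 10^(NF_i/10), G_i = 10^(G_i,dB/10)
  Stage 1: F_1 = 10^(0.469/10) = 1.114, G_1 = 10^(16.2/10) = 41.69
  Stage 2: F_2 = 10^(1.93/10) = 1.560, G_2 = 10^(16.1/10) = 40.74
  Stage 3: F_3 = 10^(5.46/10) = 3.516, G_3 = 10^(−4.54/10) = 0.3516
Friis cascade:
  F = 1.114 + (1.560 − 1)/41.69 + (3.516 − 1)/1698 = 1.129
NF = 10 log₁₀(1.129) = 0.53 dB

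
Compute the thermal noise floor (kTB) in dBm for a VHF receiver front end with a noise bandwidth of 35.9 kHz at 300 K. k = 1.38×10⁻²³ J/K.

P_n = kTB = 1.38×10⁻²³ × 300 × 3.59×10⁴ = 1.49×10⁻¹⁶ W
In dBm: 10 log₁₀(1.49×10⁻¹⁶ / 10⁻³) = −128.3 dBm

−128.3 dBm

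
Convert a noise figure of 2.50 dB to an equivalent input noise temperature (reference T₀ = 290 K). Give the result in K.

F = 10^(2.50/10) = 1.77828
T_e = (F − 1)·T₀ = (1.77828 − 1) × 290 = 226 K

226 K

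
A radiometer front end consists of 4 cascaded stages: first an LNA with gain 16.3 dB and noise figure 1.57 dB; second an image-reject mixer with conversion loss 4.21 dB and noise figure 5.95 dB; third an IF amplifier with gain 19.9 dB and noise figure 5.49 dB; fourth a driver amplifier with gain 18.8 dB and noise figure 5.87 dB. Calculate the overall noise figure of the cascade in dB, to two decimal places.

Convert to linear (a loss of L dB is a gain of −L dB): F_i = 10^(NF_i/10), G_i = 10^(G_i,dB/10)
  Stage 1: F_1 = 10^(1.57/10) = 1.435, G_1 = 10^(16.3/10) = 42.66
  Stage 2: F_2 = 10^(5.95/10) = 3.936, G_2 = 10^(−4.21/10) = 0.3793
  Stage 3: F_3 = 10^(5.49/10) = 3.540, G_3 = 10^(19.9/10) = 97.72
  Stage 4: F_4 = 10^(5.87/10) = 3.864, G_4 = 10^(18.8/10) = 75.86
Friis cascade:
  F = 1.435 + (3.936 − 1)/42.66 + (3.540 − 1)/16.18 + (3.864 − 1)/1581 = 1.663
NF = 10 log₁₀(1.663) = 2.21 dB

2.21 dB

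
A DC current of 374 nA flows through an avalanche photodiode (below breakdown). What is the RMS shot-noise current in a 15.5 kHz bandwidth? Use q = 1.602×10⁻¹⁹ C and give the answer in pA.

43.1 pA

I_n = √(2qI·B)
2qI·B = 2 × 1.602×10⁻¹⁹ × 3.74×10⁻⁷ × 1.55×10⁴ = 1.86×10⁻²¹ A²
I_n = √(1.86×10⁻²¹) = 4.31×10⁻¹¹ A = 43.1 pA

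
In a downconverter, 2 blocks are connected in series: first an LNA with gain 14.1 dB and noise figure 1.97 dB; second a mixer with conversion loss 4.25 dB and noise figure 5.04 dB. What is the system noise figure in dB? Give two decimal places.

Convert to linear (a loss of L dB is a gain of −L dB): F_i = 10^(NF_i/10), G_i = 10^(G_i,dB/10)
  Stage 1: F_1 = 10^(1.97/10) = 1.574, G_1 = 10^(14.1/10) = 25.70
  Stage 2: F_2 = 10^(5.04/10) = 3.192, G_2 = 10^(−4.25/10) = 0.3758
Friis cascade:
  F = 1.574 + (3.192 − 1)/25.70 = 1.659
NF = 10 log₁₀(1.659) = 2.20 dB

2.20 dB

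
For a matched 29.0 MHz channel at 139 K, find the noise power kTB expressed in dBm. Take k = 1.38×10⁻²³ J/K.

P_n = kTB = 1.38×10⁻²³ × 139 × 2.90×10⁷ = 5.56×10⁻¹⁴ W
In dBm: 10 log₁₀(5.56×10⁻¹⁴ / 10⁻³) = −102.5 dBm

−102.5 dBm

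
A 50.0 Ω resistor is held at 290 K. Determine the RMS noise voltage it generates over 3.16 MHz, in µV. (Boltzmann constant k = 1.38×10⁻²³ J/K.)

1.59 µV

V_n = √(4kTRB)
4kTRB = 4 × 1.38×10⁻²³ × 290 × 5.00×10¹ × 3.16×10⁶ = 2.53×10⁻¹² V²
V_n = √(2.53×10⁻¹²) = 1.59×10⁻⁶ V = 1.59 µV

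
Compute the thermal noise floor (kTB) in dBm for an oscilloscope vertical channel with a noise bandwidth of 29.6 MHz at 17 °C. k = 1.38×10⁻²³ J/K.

−99.3 dBm

T = 17 °C + 273.15 = 290.15 K
P_n = kTB = 1.38×10⁻²³ × 290.15 × 2.96×10⁷ = 1.19×10⁻¹³ W
In dBm: 10 log₁₀(1.19×10⁻¹³ / 10⁻³) = −99.3 dBm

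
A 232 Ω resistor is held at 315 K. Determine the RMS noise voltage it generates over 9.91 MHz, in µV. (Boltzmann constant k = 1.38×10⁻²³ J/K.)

V_n = √(4kTRB)
4kTRB = 4 × 1.38×10⁻²³ × 315 × 2.32×10² × 9.91×10⁶ = 4.00×10⁻¹¹ V²
V_n = √(4.00×10⁻¹¹) = 6.32×10⁻⁶ V = 6.32 µV

6.32 µV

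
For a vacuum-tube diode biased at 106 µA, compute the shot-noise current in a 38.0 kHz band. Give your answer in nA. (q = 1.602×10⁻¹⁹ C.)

I_n = √(2qI·B)
2qI·B = 2 × 1.602×10⁻¹⁹ × 1.06×10⁻⁴ × 3.80×10⁴ = 1.29×10⁻¹⁸ A²
I_n = √(1.29×10⁻¹⁸) = 1.14×10⁻⁹ A = 1.14 nA

1.14 nA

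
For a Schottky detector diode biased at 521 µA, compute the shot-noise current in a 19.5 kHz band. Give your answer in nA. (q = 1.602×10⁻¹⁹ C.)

1.80 nA

I_n = √(2qI·B)
2qI·B = 2 × 1.602×10⁻¹⁹ × 5.21×10⁻⁴ × 1.95×10⁴ = 3.26×10⁻¹⁸ A²
I_n = √(3.26×10⁻¹⁸) = 1.80×10⁻⁹ A = 1.80 nA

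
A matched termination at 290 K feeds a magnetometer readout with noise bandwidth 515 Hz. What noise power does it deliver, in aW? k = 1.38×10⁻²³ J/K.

2.06 aW

P_n = kTB = 1.38×10⁻²³ × 290 × 5.15×10² = 2.06×10⁻¹⁸ W = 2.06 aW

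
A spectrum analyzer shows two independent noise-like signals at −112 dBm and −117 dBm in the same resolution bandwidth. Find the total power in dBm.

Convert to linear, add, convert back:
P₁ = 6.31×10⁻¹⁵ W, P₂ = 2.00×10⁻¹⁵ W
P_tot = 8.30×10⁻¹⁵ W → 10 log₁₀(P_tot / 10⁻³) = −110.8 dBm

−110.8 dBm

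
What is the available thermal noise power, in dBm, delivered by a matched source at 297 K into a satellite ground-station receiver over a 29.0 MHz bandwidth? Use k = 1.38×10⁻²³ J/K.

−99.2 dBm

P_n = kTB = 1.38×10⁻²³ × 297 × 2.90×10⁷ = 1.19×10⁻¹³ W
In dBm: 10 log₁₀(1.19×10⁻¹³ / 10⁻³) = −99.2 dBm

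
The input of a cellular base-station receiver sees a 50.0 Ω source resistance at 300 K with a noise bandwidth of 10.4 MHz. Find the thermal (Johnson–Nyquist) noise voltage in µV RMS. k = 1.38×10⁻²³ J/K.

2.93 µV

V_n = √(4kTRB)
4kTRB = 4 × 1.38×10⁻²³ × 300 × 5.00×10¹ × 1.04×10⁷ = 8.61×10⁻¹² V²
V_n = √(8.61×10⁻¹²) = 2.93×10⁻⁶ V = 2.93 µV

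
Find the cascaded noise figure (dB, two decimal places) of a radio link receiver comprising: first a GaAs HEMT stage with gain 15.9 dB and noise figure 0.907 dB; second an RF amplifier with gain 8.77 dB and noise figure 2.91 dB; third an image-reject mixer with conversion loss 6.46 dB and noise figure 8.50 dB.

1.06 dB

Convert to linear (a loss of L dB is a gain of −L dB): F_i = 10^(NF_i/10), G_i = 10^(G_i,dB/10)
  Stage 1: F_1 = 10^(0.907/10) = 1.232, G_1 = 10^(15.9/10) = 38.90
  Stage 2: F_2 = 10^(2.91/10) = 1.954, G_2 = 10^(8.77/10) = 7.534
  Stage 3: F_3 = 10^(8.50/10) = 7.079, G_3 = 10^(−6.46/10) = 0.2259
Friis cascade:
  F = 1.232 + (1.954 − 1)/38.90 + (7.079 − 1)/293.1 = 1.278
NF = 10 log₁₀(1.278) = 1.06 dB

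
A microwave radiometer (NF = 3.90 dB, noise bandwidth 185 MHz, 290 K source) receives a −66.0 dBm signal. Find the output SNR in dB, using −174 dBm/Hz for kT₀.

Noise floor: N = −174 + 10 log₁₀(B) + NF
10 log₁₀(1.85×10⁸) = 82.67 dB
N = −174 + 82.67 + 3.90 = −87.43 dBm
SNR = P_sig − N = −66.0 − (−87.43) = 21.43 dB → 21.4 dB

21.4 dB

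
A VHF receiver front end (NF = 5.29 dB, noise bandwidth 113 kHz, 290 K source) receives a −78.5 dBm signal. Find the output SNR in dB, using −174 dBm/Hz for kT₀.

39.7 dB

Noise floor: N = −174 + 10 log₁₀(B) + NF
10 log₁₀(1.13×10⁵) = 50.53 dB
N = −174 + 50.53 + 5.29 = −118.18 dBm
SNR = P_sig − N = −78.5 − (−118.18) = 39.68 dB → 39.7 dB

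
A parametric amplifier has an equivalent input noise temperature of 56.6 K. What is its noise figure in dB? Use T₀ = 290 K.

0.774 dB

F = 1 + T_e/T₀ = 1 + 56.6/290 = 1.19517
NF = 10 log₁₀(1.19517) = 0.774 dB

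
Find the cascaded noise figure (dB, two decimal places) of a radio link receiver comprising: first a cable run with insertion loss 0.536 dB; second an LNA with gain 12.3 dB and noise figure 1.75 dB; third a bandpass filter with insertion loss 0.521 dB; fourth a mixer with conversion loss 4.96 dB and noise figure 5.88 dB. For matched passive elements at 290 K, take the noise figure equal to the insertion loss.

2.83 dB

Convert to linear (a loss of L dB is a gain of −L dB): F_i = 10^(NF_i/10), G_i = 10^(G_i,dB/10)
  Stage 1: F_1 = 10^(0.536/10) = 1.131, G_1 = 10^(−0.536/10) = 0.8839
  Stage 2: F_2 = 10^(1.75/10) = 1.496, G_2 = 10^(12.3/10) = 16.98
  Stage 3: F_3 = 10^(0.521/10) = 1.127, G_3 = 10^(−0.521/10) = 0.8870
  Stage 4: F_4 = 10^(5.88/10) = 3.873, G_4 = 10^(−4.96/10) = 0.3192
Friis cascade:
  F = 1.131 + (1.496 − 1)/0.8839 + (1.127 − 1)/15.01 + (3.873 − 1)/13.31 = 1.917
NF = 10 log₁₀(1.917) = 2.83 dB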